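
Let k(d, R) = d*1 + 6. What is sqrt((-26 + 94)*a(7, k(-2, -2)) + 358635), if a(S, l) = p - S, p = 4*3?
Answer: 5*sqrt(14359) ≈ 599.15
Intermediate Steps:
k(d, R) = 6 + d (k(d, R) = d + 6 = 6 + d)
p = 12
a(S, l) = 12 - S
sqrt((-26 + 94)*a(7, k(-2, -2)) + 358635) = sqrt((-26 + 94)*(12 - 1*7) + 358635) = sqrt(68*(12 - 7) + 358635) = sqrt(68*5 + 358635) = sqrt(340 + 358635) = sqrt(358975) = 5*sqrt(14359)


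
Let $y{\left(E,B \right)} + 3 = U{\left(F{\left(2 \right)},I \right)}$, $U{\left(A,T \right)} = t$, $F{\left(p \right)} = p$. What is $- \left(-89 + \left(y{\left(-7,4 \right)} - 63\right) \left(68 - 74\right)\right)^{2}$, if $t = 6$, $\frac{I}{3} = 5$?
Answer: $-73441$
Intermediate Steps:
$I = 15$ ($I = 3 \cdot 5 = 15$)
$U{\left(A,T \right)} = 6$
$y{\left(E,B \right)} = 3$ ($y{\left(E,B \right)} = -3 + 6 = 3$)
$- \left(-89 + \left(y{\left(-7,4 \right)} - 63\right) \left(68 - 74\right)\right)^{2} = - \left(-89 + \left(3 - 63\right) \left(68 - 74\right)\right)^{2} = - \left(-89 - -360\right)^{2} = - \left(-89 + 360\right)^{2} = - 271^{2} = \left(-1\right) 73441 = -73441$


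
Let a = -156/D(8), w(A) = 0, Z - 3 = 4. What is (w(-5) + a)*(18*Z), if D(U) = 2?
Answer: -9828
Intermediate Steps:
Z = 7 (Z = 3 + 4 = 7)
a = -78 (a = -156/2 = -156*½ = -78)
(w(-5) + a)*(18*Z) = (0 - 78)*(18*7) = -78*126 = -9828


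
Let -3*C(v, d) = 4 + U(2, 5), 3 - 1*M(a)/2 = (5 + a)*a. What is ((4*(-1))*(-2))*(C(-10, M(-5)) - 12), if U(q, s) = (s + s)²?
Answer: -1120/3 ≈ -373.33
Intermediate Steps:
U(q, s) = 4*s² (U(q, s) = (2*s)² = 4*s²)
M(a) = 6 - 2*a*(5 + a) (M(a) = 6 - 2*(5 + a)*a = 6 - 2*a*(5 + a))
C(v, d) = -104/3 (C(v, d) = -(4 + 4*5²)/3 = -(4 + 4*25)/3 = -(4 + 100)/3 = -⅓*104 = -104/3)
((4*(-1))*(-2))*(C(-10, M(-5)) - 12) = ((4*(-1))*(-2))*(-104/3 - 12) = -4*(-2)*(-140/3) = 8*(-140/3) = -1120/3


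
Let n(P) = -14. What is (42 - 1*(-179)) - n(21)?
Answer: 235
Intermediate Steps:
(42 - 1*(-179)) - n(21) = (42 - 1*(-179)) - 1*(-14) = (42 + 179) + 14 = 221 + 14 = 235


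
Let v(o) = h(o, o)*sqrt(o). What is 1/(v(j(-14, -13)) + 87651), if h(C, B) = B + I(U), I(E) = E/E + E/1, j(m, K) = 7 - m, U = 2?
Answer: 9739/853631745 - 8*sqrt(21)/2560895235 ≈ 1.1395e-5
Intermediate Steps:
I(E) = 1 + E (I(E) = 1 + E*1 = 1 + E)
h(C, B) = 3 + B (h(C, B) = B + (1 + 2) = B + 3 = 3 + B)
v(o) = sqrt(o)*(3 + o) (v(o) = (3 + o)*sqrt(o) = sqrt(o)*(3 + o))
1/(v(j(-14, -13)) + 87651) = 1/(sqrt(7 - 1*(-14))*(3 + (7 - 1*(-14))) + 87651) = 1/(sqrt(7 + 14)*(3 + (7 + 14)) + 87651) = 1/(sqrt(21)*(3 + 21) + 87651) = 1/(sqrt(21)*24 + 87651) = 1/(24*sqrt(21) + 87651) = 1/(87651 + 24*sqrt(21))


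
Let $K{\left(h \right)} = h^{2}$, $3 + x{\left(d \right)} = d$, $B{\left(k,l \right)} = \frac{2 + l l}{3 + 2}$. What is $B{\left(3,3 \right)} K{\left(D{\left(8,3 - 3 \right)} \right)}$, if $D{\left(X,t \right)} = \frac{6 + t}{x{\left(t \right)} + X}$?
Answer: $\frac{396}{125} \approx 3.168$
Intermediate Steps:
$B{\left(k,l \right)} = \frac{2}{5} + \frac{l^{2}}{5}$ ($B{\left(k,l \right)} = \frac{2 + l^{2}}{5} = \left(2 + l^{2}\right) \frac{1}{5} = \frac{2}{5} + \frac{l^{2}}{5}$)
$x{\left(d \right)} = -3 + d$
$D{\left(X,t \right)} = \frac{6 + t}{-3 + X + t}$ ($D{\left(X,t \right)} = \frac{6 + t}{\left(-3 + t\right) + X} = \frac{6 + t}{-3 + X + t}$)
$B{\left(3,3 \right)} K{\left(D{\left(8,3 - 3 \right)} \right)} = \left(\frac{2}{5} + \frac{3^{2}}{5}\right) \left(\frac{6 + \left(3 - 3\right)}{-3 + 8 + \left(3 - 3\right)}\right)^{2} = \left(\frac{2}{5} + \frac{1}{5} \cdot 9\right) \left(\frac{6 + 0}{-3 + 8 + 0}\right)^{2} = \left(\frac{2}{5} + \frac{9}{5}\right) \left(\frac{1}{5} \cdot 6\right)^{2} = \frac{11 \left(\frac{1}{5} \cdot 6\right)^{2}}{5} = \frac{11 \left(\frac{6}{5}\right)^{2}}{5} = \frac{11}{5} \cdot \frac{36}{25} = \frac{396}{125}$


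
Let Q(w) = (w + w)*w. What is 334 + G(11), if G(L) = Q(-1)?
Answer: 336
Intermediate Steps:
Q(w) = 2*w² (Q(w) = (2*w)*w = 2*w²)
G(L) = 2 (G(L) = 2*(-1)² = 2*1 = 2)
334 + G(11) = 334 + 2 = 336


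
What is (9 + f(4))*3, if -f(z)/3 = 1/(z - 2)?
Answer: 45/2 ≈ 22.500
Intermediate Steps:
f(z) = -3/(-2 + z) (f(z) = -3/(z - 2) = -3/(-2 + z))
(9 + f(4))*3 = (9 - 3/(-2 + 4))*3 = (9 - 3/2)*3 = (15/2)*3 = 45/2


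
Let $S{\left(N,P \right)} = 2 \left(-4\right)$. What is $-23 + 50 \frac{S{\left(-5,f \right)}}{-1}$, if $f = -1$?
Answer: $377$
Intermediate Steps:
$S{\left(N,P \right)} = -8$
$-23 + 50 \frac{S{\left(-5,f \right)}}{-1} = -23 + 50 \left(- \frac{8}{-1}\right) = -23 + 50 \left(\left(-8\right) \left(-1\right)\right) = -23 + 50 \cdot 8 = -23 + 400 = 377$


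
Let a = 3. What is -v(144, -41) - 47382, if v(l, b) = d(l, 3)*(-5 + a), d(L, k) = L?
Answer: -47094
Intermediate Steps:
v(l, b) = -2*l (v(l, b) = l*(-5 + 3) = l*(-2) = -2*l)
-v(144, -41) - 47382 = -(-2)*144 - 47382 = -1*(-288) - 47382 = 288 - 47382 = -47094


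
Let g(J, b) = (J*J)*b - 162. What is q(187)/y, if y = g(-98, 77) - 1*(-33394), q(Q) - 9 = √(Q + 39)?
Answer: 1/85860 + √226/772740 ≈ 3.1101e-5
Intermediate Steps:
g(J, b) = -162 + b*J² (g(J, b) = J²*b - 162 = b*J² - 162 = -162 + b*J²)
q(Q) = 9 + √(39 + Q) (q(Q) = 9 + √(Q + 39) = 9 + √(39 + Q))
y = 772740 (y = (-162 + 77*(-98)²) - 1*(-33394) = (-162 + 77*9604) + 33394 = (-162 + 739508) + 33394 = 739346 + 33394 = 772740)
q(187)/y = (9 + √(39 + 187))/772740 = (9 + √226)*(1/772740) = 1/85860 + √226/772740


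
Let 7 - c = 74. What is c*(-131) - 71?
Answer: 8706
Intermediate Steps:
c = -67 (c = 7 - 1*74 = 7 - 74 = -67)
c*(-131) - 71 = -67*(-131) - 71 = 8777 - 71 = 8706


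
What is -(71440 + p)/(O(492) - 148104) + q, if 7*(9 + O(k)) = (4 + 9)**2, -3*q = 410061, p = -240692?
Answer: -70846968039/518311 ≈ -1.3669e+5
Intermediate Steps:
q = -136687 (q = -1/3*410061 = -136687)
O(k) = 106/7 (O(k) = -9 + (4 + 9)**2/7 = -9 + (1/7)*13**2 = -9 + (1/7)*169 = -9 + 169/7 = 106/7)
-(71440 + p)/(O(492) - 148104) + q = -(71440 - 240692)/(106/7 - 148104) - 136687 = -(-169252)/(-1036622/7) - 136687 = -(-169252)*(-7)/1036622 - 136687 = -1*592382/518311 - 136687 = -592382/518311 - 136687 = -70846968039/518311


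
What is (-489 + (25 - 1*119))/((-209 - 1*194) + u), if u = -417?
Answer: 583/820 ≈ 0.71098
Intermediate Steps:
(-489 + (25 - 1*119))/((-209 - 1*194) + u) = (-489 + (25 - 1*119))/((-209 - 1*194) - 417) = (-489 + (25 - 119))/((-209 - 194) - 417) = (-489 - 94)/(-403 - 417) = -583/(-820) = -583*(-1/820) = 583/820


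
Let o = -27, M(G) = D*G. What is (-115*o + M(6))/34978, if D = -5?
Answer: 3075/34978 ≈ 0.087912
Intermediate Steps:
M(G) = -5*G
(-115*o + M(6))/34978 = (-115*(-27) - 5*6)/34978 = (3105 - 30)*(1/34978) = 3075*(1/34978) = 3075/34978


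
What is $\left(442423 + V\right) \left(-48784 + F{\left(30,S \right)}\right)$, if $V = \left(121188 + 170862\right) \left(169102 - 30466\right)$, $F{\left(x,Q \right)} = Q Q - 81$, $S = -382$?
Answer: $3929830219718157$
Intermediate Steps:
$F{\left(x,Q \right)} = -81 + Q^{2}$ ($F{\left(x,Q \right)} = Q^{2} - 81 = -81 + Q^{2}$)
$V = 40488643800$ ($V = 292050 \cdot 138636 = 40488643800$)
$\left(442423 + V\right) \left(-48784 + F{\left(30,S \right)}\right) = \left(442423 + 40488643800\right) \left(-48784 - \left(81 - \left(-382\right)^{2}\right)\right) = 40489086223 \left(-48784 + \left(-81 + 145924\right)\right) = 40489086223 \left(-48784 + 145843\right) = 40489086223 \cdot 97059 = 3929830219718157$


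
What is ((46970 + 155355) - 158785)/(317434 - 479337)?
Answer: -6220/23129 ≈ -0.26893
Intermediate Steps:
((46970 + 155355) - 158785)/(317434 - 479337) = (202325 - 158785)/(-161903) = 43540*(-1/161903) = -6220/23129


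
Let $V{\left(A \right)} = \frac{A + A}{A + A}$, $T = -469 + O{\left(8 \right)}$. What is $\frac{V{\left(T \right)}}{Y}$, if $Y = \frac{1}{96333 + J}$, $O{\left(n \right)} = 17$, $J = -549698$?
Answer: $-453365$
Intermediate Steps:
$Y = - \frac{1}{453365}$ ($Y = \frac{1}{96333 - 549698} = \frac{1}{-453365} = - \frac{1}{453365} \approx -2.2057 \cdot 10^{-6}$)
$T = -452$ ($T = -469 + 17 = -452$)
$V{\left(A \right)} = 1$ ($V{\left(A \right)} = \frac{2 A}{2 A} = 2 A \frac{1}{2 A} = 1$)
$\frac{V{\left(T \right)}}{Y} = 1 \frac{1}{- \frac{1}{453365}} = 1 \left(-453365\right) = -453365$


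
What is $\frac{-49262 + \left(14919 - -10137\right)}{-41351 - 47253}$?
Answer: $\frac{12103}{44302} \approx 0.27319$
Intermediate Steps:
$\frac{-49262 + \left(14919 - -10137\right)}{-41351 - 47253} = \frac{-49262 + \left(14919 + 10137\right)}{-88604} = \left(-49262 + 25056\right) \left(- \frac{1}{88604}\right) = \left(-24206\right) \left(- \frac{1}{88604}\right) = \frac{12103}{44302}$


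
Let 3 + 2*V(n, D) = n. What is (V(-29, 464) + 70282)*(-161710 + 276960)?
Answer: 8098156500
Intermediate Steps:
V(n, D) = -3/2 + n/2
(V(-29, 464) + 70282)*(-161710 + 276960) = ((-3/2 + (1/2)*(-29)) + 70282)*(-161710 + 276960) = ((-3/2 - 29/2) + 70282)*115250 = (-16 + 70282)*115250 = 70266*115250 = 8098156500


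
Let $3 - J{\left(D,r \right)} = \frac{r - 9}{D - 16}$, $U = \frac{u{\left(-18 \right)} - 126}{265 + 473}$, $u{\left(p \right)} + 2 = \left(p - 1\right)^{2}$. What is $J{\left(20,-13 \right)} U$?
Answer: $\frac{3961}{1476} \approx 2.6836$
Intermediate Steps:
$u{\left(p \right)} = -2 + \left(-1 + p\right)^{2}$ ($u{\left(p \right)} = -2 + \left(p - 1\right)^{2} = -2 + \left(-1 + p\right)^{2}$)
$U = \frac{233}{738}$ ($U = \frac{\left(-2 + \left(-1 - 18\right)^{2}\right) - 126}{265 + 473} = \frac{\left(-2 + \left(-19\right)^{2}\right) - 126}{738} = \left(\left(-2 + 361\right) - 126\right) \frac{1}{738} = \left(359 - 126\right) \frac{1}{738} = 233 \cdot \frac{1}{738} = \frac{233}{738} \approx 0.31572$)
$J{\left(D,r \right)} = 3 - \frac{-9 + r}{-16 + D}$ ($J{\left(D,r \right)} = 3 - \frac{r - 9}{D - 16} = 3 - \frac{-9 + r}{-16 + D}$)
$J{\left(20,-13 \right)} U = \frac{-39 - -13 + 3 \cdot 20}{-16 + 20} \cdot \frac{233}{738} = \frac{-39 + 13 + 60}{4} \cdot \frac{233}{738} = \frac{1}{4} \cdot 34 \cdot \frac{233}{738} = \frac{17}{2} \cdot \frac{233}{738} = \frac{3961}{1476}$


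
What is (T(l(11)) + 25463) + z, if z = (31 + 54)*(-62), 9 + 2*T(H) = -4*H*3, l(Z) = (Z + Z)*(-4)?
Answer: 41433/2 ≈ 20717.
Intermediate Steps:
l(Z) = -8*Z (l(Z) = (2*Z)*(-4) = -8*Z)
T(H) = -9/2 - 6*H (T(H) = -9/2 + (-4*H*3)/2 = -9/2 + (-12*H)/2 = -9/2 - 6*H)
z = -5270 (z = 85*(-62) = -5270)
(T(l(11)) + 25463) + z = ((-9/2 - (-48)*11) + 25463) - 5270 = ((-9/2 - 6*(-88)) + 25463) - 5270 = ((-9/2 + 528) + 25463) - 5270 = (1047/2 + 25463) - 5270 = 51973/2 - 5270 = 41433/2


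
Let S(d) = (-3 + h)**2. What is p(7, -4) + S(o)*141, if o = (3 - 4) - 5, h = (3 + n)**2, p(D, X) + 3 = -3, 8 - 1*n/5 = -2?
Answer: 1110182670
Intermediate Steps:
n = 50 (n = 40 - 5*(-2) = 40 + 10 = 50)
p(D, X) = -6 (p(D, X) = -3 - 3 = -6)
h = 2809 (h = (3 + 50)**2 = 53**2 = 2809)
o = -6 (o = -1 - 5 = -6)
S(d) = 7873636 (S(d) = (-3 + 2809)**2 = 2806**2 = 7873636)
p(7, -4) + S(o)*141 = -6 + 7873636*141 = -6 + 1110182676 = 1110182670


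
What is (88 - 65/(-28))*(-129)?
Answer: -326241/28 ≈ -11651.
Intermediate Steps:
(88 - 65/(-28))*(-129) = (88 - 65*(-1/28))*(-129) = (88 + 65/28)*(-129) = (2529/28)*(-129) = -326241/28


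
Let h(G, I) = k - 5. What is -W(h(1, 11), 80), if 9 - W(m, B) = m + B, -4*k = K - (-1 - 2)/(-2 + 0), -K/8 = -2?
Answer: 499/8 ≈ 62.375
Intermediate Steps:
K = 16 (K = -8*(-2) = 16)
k = -29/8 (k = -(16 - (-1 - 2)/(-2 + 0))/4 = -(16 - (-3)/(-2))/4 = -(16 - (-3)*(-1)/2)/4 = -(16 - 1*3/2)/4 = -(16 - 3/2)/4 = -¼*29/2 = -29/8 ≈ -3.6250)
h(G, I) = -69/8 (h(G, I) = -29/8 - 5 = -69/8)
W(m, B) = 9 - B - m (W(m, B) = 9 - (m + B) = 9 - (B + m) = 9 + (-B - m) = 9 - B - m)
-W(h(1, 11), 80) = -(9 - 1*80 - 1*(-69/8)) = -(9 - 80 + 69/8) = -1*(-499/8) = 499/8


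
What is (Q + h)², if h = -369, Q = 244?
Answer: 15625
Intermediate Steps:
(Q + h)² = (244 - 369)² = (-125)² = 15625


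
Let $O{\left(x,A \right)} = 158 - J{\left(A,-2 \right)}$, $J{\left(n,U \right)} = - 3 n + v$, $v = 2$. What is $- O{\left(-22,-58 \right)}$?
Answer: $18$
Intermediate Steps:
$J{\left(n,U \right)} = 2 - 3 n$ ($J{\left(n,U \right)} = - 3 n + 2 = 2 - 3 n$)
$O{\left(x,A \right)} = 156 + 3 A$ ($O{\left(x,A \right)} = 158 - \left(2 - 3 A\right) = 158 + \left(-2 + 3 A\right) = 156 + 3 A$)
$- O{\left(-22,-58 \right)} = - (156 + 3 \left(-58\right)) = - (156 - 174) = \left(-1\right) \left(-18\right) = 18$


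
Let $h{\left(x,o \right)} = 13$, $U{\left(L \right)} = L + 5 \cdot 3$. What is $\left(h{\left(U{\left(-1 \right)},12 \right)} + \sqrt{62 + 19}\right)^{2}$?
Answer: $484$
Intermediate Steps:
$U{\left(L \right)} = 15 + L$ ($U{\left(L \right)} = L + 15 = 15 + L$)
$\left(h{\left(U{\left(-1 \right)},12 \right)} + \sqrt{62 + 19}\right)^{2} = \left(13 + \sqrt{62 + 19}\right)^{2} = \left(13 + \sqrt{81}\right)^{2} = \left(13 + 9\right)^{2} = 22^{2} = 484$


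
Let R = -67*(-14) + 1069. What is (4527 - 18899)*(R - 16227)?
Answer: 204369840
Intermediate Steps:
R = 2007 (R = 938 + 1069 = 2007)
(4527 - 18899)*(R - 16227) = (4527 - 18899)*(2007 - 16227) = -14372*(-14220) = 204369840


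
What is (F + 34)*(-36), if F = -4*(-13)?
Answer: -3096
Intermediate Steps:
F = 52
(F + 34)*(-36) = (52 + 34)*(-36) = 86*(-36) = -3096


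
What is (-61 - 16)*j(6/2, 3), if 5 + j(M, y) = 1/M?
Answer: 1078/3 ≈ 359.33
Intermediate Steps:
j(M, y) = -5 + 1/M
(-61 - 16)*j(6/2, 3) = (-61 - 16)*(-5 + 1/(6/2)) = -77*(-5 + 1/(6*(1/2))) = -77*(-5 + 1/3) = -77*(-14/3) = 1078/3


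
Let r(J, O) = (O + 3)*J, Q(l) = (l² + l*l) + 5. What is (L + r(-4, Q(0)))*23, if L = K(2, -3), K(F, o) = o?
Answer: -805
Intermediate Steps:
Q(l) = 5 + 2*l² (Q(l) = (l² + l²) + 5 = 2*l² + 5 = 5 + 2*l²)
r(J, O) = J*(3 + O) (r(J, O) = (3 + O)*J = J*(3 + O))
L = -3
(L + r(-4, Q(0)))*23 = (-3 - 4*(3 + (5 + 2*0²)))*23 = (-3 - 4*(3 + (5 + 2*0)))*23 = (-3 - 4*(3 + (5 + 0)))*23 = (-3 - 4*(3 + 5))*23 = (-3 - 4*8)*23 = (-3 - 32)*23 = -35*23 = -805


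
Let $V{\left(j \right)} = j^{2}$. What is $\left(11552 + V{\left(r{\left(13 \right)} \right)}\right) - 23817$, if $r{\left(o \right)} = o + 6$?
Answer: $-11904$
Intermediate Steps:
$r{\left(o \right)} = 6 + o$
$\left(11552 + V{\left(r{\left(13 \right)} \right)}\right) - 23817 = \left(11552 + \left(6 + 13\right)^{2}\right) - 23817 = \left(11552 + 19^{2}\right) - 23817 = \left(11552 + 361\right) - 23817 = 11913 - 23817 = -11904$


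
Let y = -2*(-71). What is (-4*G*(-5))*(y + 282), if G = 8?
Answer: 67840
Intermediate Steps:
y = 142
(-4*G*(-5))*(y + 282) = (-4*8*(-5))*(142 + 282) = -32*(-5)*424 = 160*424 = 67840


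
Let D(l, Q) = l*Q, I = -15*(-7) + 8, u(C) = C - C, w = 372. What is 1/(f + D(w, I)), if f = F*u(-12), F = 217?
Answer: 1/42036 ≈ 2.3789e-5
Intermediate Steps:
u(C) = 0
f = 0 (f = 217*0 = 0)
I = 113 (I = 105 + 8 = 113)
D(l, Q) = Q*l
1/(f + D(w, I)) = 1/(0 + 113*372) = 1/(0 + 42036) = 1/42036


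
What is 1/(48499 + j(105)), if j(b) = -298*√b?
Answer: 48499/2342828581 + 298*√105/2342828581 ≈ 2.2004e-5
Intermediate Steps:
1/(48499 + j(105)) = 1/(48499 - 298*√105)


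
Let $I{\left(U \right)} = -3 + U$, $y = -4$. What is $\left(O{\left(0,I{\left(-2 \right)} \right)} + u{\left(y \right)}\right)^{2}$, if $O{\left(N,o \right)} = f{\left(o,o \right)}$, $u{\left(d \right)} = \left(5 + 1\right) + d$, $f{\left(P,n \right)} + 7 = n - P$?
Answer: $25$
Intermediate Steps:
$f{\left(P,n \right)} = -7 + n - P$ ($f{\left(P,n \right)} = -7 - \left(P - n\right) = -7 + n - P$)
$u{\left(d \right)} = 6 + d$
$O{\left(N,o \right)} = -7$ ($O{\left(N,o \right)} = -7 + o - o = -7$)
$\left(O{\left(0,I{\left(-2 \right)} \right)} + u{\left(y \right)}\right)^{2} = \left(-7 + \left(6 - 4\right)\right)^{2} = \left(-7 + 2\right)^{2} = \left(-5\right)^{2} = 25$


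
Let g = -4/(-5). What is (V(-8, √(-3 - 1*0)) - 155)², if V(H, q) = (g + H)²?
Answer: 6651241/625 ≈ 10642.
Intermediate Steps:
g = ⅘ (g = -4*(-⅕) = ⅘ ≈ 0.80000)
V(H, q) = (⅘ + H)²
(V(-8, √(-3 - 1*0)) - 155)² = ((4 + 5*(-8))²/25 - 155)² = ((4 - 40)²/25 - 155)² = ((1/25)*(-36)² - 155)² = ((1/25)*1296 - 155)² = (1296/25 - 155)² = (-2579/25)² = 6651241/625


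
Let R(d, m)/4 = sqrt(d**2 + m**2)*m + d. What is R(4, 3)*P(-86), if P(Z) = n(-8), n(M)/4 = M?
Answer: -2432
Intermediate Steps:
n(M) = 4*M
P(Z) = -32 (P(Z) = 4*(-8) = -32)
R(d, m) = 4*d + 4*m*sqrt(d**2 + m**2) (R(d, m) = 4*(sqrt(d**2 + m**2)*m + d) = 4*(m*sqrt(d**2 + m**2) + d) = 4*(d + m*sqrt(d**2 + m**2)) = 4*d + 4*m*sqrt(d**2 + m**2))
R(4, 3)*P(-86) = (4*4 + 4*3*sqrt(4**2 + 3**2))*(-32) = (16 + 4*3*sqrt(16 + 9))*(-32) = (16 + 4*3*sqrt(25))*(-32) = (16 + 4*3*5)*(-32) = (16 + 60)*(-32) = 76*(-32) = -2432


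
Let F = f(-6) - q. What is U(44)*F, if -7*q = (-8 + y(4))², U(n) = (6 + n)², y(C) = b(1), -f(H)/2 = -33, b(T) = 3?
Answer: 1217500/7 ≈ 1.7393e+5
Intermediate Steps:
f(H) = 66 (f(H) = -2*(-33) = 66)
y(C) = 3
q = -25/7 (q = -(-8 + 3)²/7 = -⅐*(-5)² = -⅐*25 = -25/7 ≈ -3.5714)
F = 487/7 (F = 66 - 1*(-25/7) = 66 + 25/7 = 487/7 ≈ 69.571)
U(44)*F = (6 + 44)²*(487/7) = 50²*(487/7) = 2500*(487/7) = 1217500/7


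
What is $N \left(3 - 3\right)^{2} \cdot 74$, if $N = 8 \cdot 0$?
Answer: $0$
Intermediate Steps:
$N = 0$
$N \left(3 - 3\right)^{2} \cdot 74 = 0 \left(3 - 3\right)^{2} \cdot 74 = 0 \cdot 0^{2} \cdot 74 = 0 \cdot 0 \cdot 74 = 0 \cdot 74 = 0$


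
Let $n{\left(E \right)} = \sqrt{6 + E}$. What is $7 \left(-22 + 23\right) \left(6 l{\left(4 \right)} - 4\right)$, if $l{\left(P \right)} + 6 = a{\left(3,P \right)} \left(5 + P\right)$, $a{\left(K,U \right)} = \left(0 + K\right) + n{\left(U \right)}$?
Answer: $854 + 378 \sqrt{10} \approx 2049.3$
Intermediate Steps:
$a{\left(K,U \right)} = K + \sqrt{6 + U}$ ($a{\left(K,U \right)} = \left(0 + K\right) + \sqrt{6 + U} = K + \sqrt{6 + U}$)
$l{\left(P \right)} = -6 + \left(3 + \sqrt{6 + P}\right) \left(5 + P\right)$
$7 \left(-22 + 23\right) \left(6 l{\left(4 \right)} - 4\right) = 7 \left(-22 + 23\right) \left(6 \left(9 + 5 \sqrt{6 + 4} + 4 \left(3 + \sqrt{6 + 4}\right)\right) - 4\right) = 7 \cdot 1 \left(6 \left(9 + 5 \sqrt{10} + 4 \left(3 + \sqrt{10}\right)\right) - 4\right) = 7 \left(6 \left(9 + 5 \sqrt{10} + \left(12 + 4 \sqrt{10}\right)\right) - 4\right) = 7 \left(6 \left(21 + 9 \sqrt{10}\right) - 4\right) = 7 \left(\left(126 + 54 \sqrt{10}\right) - 4\right) = 7 \left(122 + 54 \sqrt{10}\right) = 854 + 378 \sqrt{10}$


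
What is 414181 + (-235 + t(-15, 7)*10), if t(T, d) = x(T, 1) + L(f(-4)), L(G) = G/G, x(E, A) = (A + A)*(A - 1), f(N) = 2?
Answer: 413956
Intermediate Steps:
x(E, A) = 2*A*(-1 + A) (x(E, A) = (2*A)*(-1 + A) = 2*A*(-1 + A))
L(G) = 1
t(T, d) = 1 (t(T, d) = 2*1*(-1 + 1) + 1 = 2*1*0 + 1 = 0 + 1 = 1)
414181 + (-235 + t(-15, 7)*10) = 414181 + (-235 + 1*10) = 414181 + (-235 + 10) = 414181 - 225 = 413956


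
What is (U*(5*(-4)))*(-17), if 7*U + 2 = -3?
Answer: -1700/7 ≈ -242.86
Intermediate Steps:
U = -5/7 (U = -2/7 + (1/7)*(-3) = -2/7 - 3/7 = -5/7 ≈ -0.71429)
(U*(5*(-4)))*(-17) = -25*(-4)/7*(-17) = -5/7*(-20)*(-17) = (100/7)*(-17) = -1700/7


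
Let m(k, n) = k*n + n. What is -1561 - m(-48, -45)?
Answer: -3676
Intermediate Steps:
m(k, n) = n + k*n
-1561 - m(-48, -45) = -1561 - (-45)*(1 - 48) = -1561 - (-45)*(-47) = -1561 - 1*2115 = -1561 - 2115 = -3676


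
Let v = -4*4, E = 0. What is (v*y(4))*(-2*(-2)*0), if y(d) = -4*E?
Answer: 0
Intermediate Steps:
v = -16
y(d) = 0 (y(d) = -4*0 = 0)
(v*y(4))*(-2*(-2)*0) = (-16*0)*(-2*(-2)*0) = 0*(4*0) = 0*0 = 0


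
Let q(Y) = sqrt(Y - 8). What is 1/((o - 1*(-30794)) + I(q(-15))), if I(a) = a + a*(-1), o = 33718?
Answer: 1/64512 ≈ 1.5501e-5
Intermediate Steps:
q(Y) = sqrt(-8 + Y)
I(a) = 0 (I(a) = a - a = 0)
1/((o - 1*(-30794)) + I(q(-15))) = 1/((33718 - 1*(-30794)) + 0) = 1/((33718 + 30794) + 0) = 1/(64512 + 0) = 1/64512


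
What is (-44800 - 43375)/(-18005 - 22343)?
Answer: 88175/40348 ≈ 2.1854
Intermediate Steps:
(-44800 - 43375)/(-18005 - 22343) = -88175/(-40348) = -88175*(-1/40348) = 88175/40348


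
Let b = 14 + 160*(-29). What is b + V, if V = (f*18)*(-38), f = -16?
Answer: 6318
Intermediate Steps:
V = 10944 (V = -16*18*(-38) = -288*(-38) = 10944)
b = -4626 (b = 14 - 4640 = -4626)
b + V = -4626 + 10944 = 6318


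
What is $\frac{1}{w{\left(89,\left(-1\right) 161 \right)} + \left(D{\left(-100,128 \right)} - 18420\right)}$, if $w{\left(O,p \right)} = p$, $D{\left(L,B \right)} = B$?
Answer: $- \frac{1}{18453} \approx -5.4192 \cdot 10^{-5}$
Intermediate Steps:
$\frac{1}{w{\left(89,\left(-1\right) 161 \right)} + \left(D{\left(-100,128 \right)} - 18420\right)} = \frac{1}{\left(-1\right) 161 + \left(128 - 18420\right)} = \frac{1}{-161 - 18292} = \frac{1}{-18453} = - \frac{1}{18453}$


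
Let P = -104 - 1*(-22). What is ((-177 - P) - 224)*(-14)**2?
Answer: -62524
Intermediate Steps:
P = -82 (P = -104 + 22 = -82)
((-177 - P) - 224)*(-14)**2 = ((-177 - 1*(-82)) - 224)*(-14)**2 = ((-177 + 82) - 224)*196 = (-95 - 224)*196 = -319*196 = -62524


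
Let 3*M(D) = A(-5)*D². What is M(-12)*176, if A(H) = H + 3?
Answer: -16896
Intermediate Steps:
A(H) = 3 + H
M(D) = -2*D²/3 (M(D) = ((3 - 5)*D²)/3 = (-2*D²)/3 = -2*D²/3)
M(-12)*176 = -⅔*(-12)²*176 = -⅔*144*176 = -96*176 = -16896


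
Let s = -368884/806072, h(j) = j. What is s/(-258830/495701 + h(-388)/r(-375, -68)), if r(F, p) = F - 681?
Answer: 6034253533572/2040180625357 ≈ 2.9577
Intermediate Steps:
r(F, p) = -681 + F
s = -92221/201518 (s = -368884*1/806072 = -92221/201518 ≈ -0.45763)
s/(-258830/495701 + h(-388)/r(-375, -68)) = -92221/(201518*(-258830/495701 - 388/(-681 - 375))) = -92221/(201518*(-258830*1/495701 - 388/(-1056))) = -92221/(201518*(-258830/495701 - 388*(-1/1056))) = -92221/(201518*(-258830/495701 + 97/264)) = -92221/(201518*(-20248123/130865064)) = -92221/201518*(-130865064/20248123) = 6034253533572/2040180625357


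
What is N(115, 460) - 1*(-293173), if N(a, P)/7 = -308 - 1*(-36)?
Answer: 291269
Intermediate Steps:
N(a, P) = -1904 (N(a, P) = 7*(-308 - 1*(-36)) = 7*(-308 + 36) = 7*(-272) = -1904)
N(115, 460) - 1*(-293173) = -1904 - 1*(-293173) = -1904 + 293173 = 291269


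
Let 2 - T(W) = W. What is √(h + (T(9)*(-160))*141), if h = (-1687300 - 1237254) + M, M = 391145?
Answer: I*√2375489 ≈ 1541.3*I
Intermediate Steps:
T(W) = 2 - W
h = -2533409 (h = (-1687300 - 1237254) + 391145 = -2924554 + 391145 = -2533409)
√(h + (T(9)*(-160))*141) = √(-2533409 + ((2 - 1*9)*(-160))*141) = √(-2533409 + ((2 - 9)*(-160))*141) = √(-2533409 - 7*(-160)*141) = √(-2533409 + 1120*141) = √(-2533409 + 157920) = √(-2375489) = I*√2375489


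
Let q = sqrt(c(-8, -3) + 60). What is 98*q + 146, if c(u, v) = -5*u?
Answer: 1126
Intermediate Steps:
q = 10 (q = sqrt(-5*(-8) + 60) = sqrt(40 + 60) = sqrt(100) = 10)
98*q + 146 = 98*10 + 146 = 980 + 146 = 1126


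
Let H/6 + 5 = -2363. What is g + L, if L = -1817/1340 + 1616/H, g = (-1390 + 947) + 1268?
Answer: 244983791/297480 ≈ 823.53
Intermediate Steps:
H = -14208 (H = -30 + 6*(-2363) = -30 - 14178 = -14208)
g = 825 (g = -443 + 1268 = 825)
L = -437209/297480 (L = -1817/1340 + 1616/(-14208) = -1817*1/1340 + 1616*(-1/14208) = -1817/1340 - 101/888 = -437209/297480 ≈ -1.4697)
g + L = 825 - 437209/297480 = 244983791/297480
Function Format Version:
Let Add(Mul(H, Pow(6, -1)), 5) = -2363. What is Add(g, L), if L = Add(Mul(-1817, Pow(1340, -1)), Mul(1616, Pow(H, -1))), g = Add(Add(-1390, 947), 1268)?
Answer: Rational(244983791, 297480) ≈ 823.53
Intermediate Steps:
H = -14208 (H = Add(-30, Mul(6, -2363)) = Add(-30, -14178) = -14208)
g = 825 (g = Add(-443, 1268) = 825)
L = Rational(-437209, 297480) (L = Add(Mul(-1817, Pow(1340, -1)), Mul(1616, Pow(-14208, -1))) = Add(Mul(-1817, Rational(1, 1340)), Mul(1616, Rational(-1, 14208))) = Add(Rational(-1817, 1340), Rational(-101, 888)) = Rational(-437209, 297480) ≈ -1.4697)
Add(g, L) = Add(825, Rational(-437209, 297480)) = Rational(244983791, 297480)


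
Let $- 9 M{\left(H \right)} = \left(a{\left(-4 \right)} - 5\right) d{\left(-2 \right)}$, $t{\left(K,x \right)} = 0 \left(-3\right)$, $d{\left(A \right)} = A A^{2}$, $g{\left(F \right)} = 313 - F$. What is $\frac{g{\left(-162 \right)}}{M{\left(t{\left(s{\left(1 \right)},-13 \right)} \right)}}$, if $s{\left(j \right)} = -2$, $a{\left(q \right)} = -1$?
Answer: $- \frac{1425}{16} \approx -89.063$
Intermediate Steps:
$d{\left(A \right)} = A^{3}$
$t{\left(K,x \right)} = 0$
$M{\left(H \right)} = - \frac{16}{3}$ ($M{\left(H \right)} = - \frac{\left(-1 - 5\right) \left(-2\right)^{3}}{9} = - \frac{\left(-6\right) \left(-8\right)}{9} = \left(- \frac{1}{9}\right) 48 = - \frac{16}{3}$)
$\frac{g{\left(-162 \right)}}{M{\left(t{\left(s{\left(1 \right)},-13 \right)} \right)}} = \frac{313 - -162}{- \frac{16}{3}} = \left(313 + 162\right) \left(- \frac{3}{16}\right) = 475 \left(- \frac{3}{16}\right) = - \frac{1425}{16}$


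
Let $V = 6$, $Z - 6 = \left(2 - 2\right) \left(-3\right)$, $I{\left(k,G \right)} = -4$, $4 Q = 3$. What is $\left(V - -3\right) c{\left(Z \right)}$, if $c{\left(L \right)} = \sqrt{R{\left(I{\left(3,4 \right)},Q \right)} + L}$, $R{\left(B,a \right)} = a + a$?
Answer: $\frac{9 \sqrt{30}}{2} \approx 24.648$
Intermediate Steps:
$Q = \frac{3}{4}$ ($Q = \frac{1}{4} \cdot 3 = \frac{3}{4} \approx 0.75$)
$Z = 6$ ($Z = 6 + \left(2 - 2\right) \left(-3\right) = 6 + 0 \left(-3\right) = 6 + 0 = 6$)
$R{\left(B,a \right)} = 2 a$
$c{\left(L \right)} = \sqrt{\frac{3}{2} + L}$ ($c{\left(L \right)} = \sqrt{2 \cdot \frac{3}{4} + L} = \sqrt{\frac{3}{2} + L}$)
$\left(V - -3\right) c{\left(Z \right)} = \left(6 - -3\right) \frac{\sqrt{6 + 4 \cdot 6}}{2} = \left(6 + 3\right) \frac{\sqrt{6 + 24}}{2} = 9 \frac{\sqrt{30}}{2} = \frac{9 \sqrt{30}}{2}$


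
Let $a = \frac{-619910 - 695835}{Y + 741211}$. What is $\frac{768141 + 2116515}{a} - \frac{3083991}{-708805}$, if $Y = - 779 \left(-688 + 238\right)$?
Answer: $- \frac{446454891153831717}{186521326945} \approx -2.3936 \cdot 10^{6}$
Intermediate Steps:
$Y = 350550$ ($Y = \left(-779\right) \left(-450\right) = 350550$)
$a = - \frac{1315745}{1091761}$ ($a = \frac{-619910 - 695835}{350550 + 741211} = - \frac{1315745}{1091761} \approx -1.2052$)
$\frac{768141 + 2116515}{a} - \frac{3083991}{-708805} = \frac{768141 + 2116515}{- \frac{1315745}{1091761}} - \frac{3083991}{-708805} = 2884656 \left(- \frac{1091761}{1315745}\right) - - \frac{3083991}{708805} = - \frac{3149354919216}{1315745} + \frac{3083991}{708805} = - \frac{446454891153831717}{186521326945}$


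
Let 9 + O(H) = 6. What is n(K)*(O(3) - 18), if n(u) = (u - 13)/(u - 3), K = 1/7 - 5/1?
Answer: -525/11 ≈ -47.727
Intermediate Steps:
O(H) = -3 (O(H) = -9 + 6 = -3)
K = -34/7 (K = 1*(⅐) - 5*1 = ⅐ - 5 = -34/7 ≈ -4.8571)
n(u) = (-13 + u)/(-3 + u)
n(K)*(O(3) - 18) = ((-13 - 34/7)/(-3 - 34/7))*(-3 - 18) = (-125/7/(-55/7))*(-21) = -7/55*(-125/7)*(-21) = (25/11)*(-21) = -525/11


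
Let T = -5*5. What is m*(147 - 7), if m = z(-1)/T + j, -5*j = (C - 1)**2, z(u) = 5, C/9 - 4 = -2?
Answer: -8120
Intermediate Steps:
C = 18 (C = 36 + 9*(-2) = 36 - 18 = 18)
T = -25
j = -289/5 (j = -(18 - 1)**2/5 = -1/5*17**2 = -1/5*289 = -289/5 ≈ -57.800)
m = -58 (m = 5/(-25) - 289/5 = 5*(-1/25) - 289/5 = -1/5 - 289/5 = -58)
m*(147 - 7) = -58*(147 - 7) = -58*140 = -8120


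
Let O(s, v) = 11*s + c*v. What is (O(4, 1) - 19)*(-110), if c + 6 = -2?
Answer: -1870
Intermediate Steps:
c = -8 (c = -6 - 2 = -8)
O(s, v) = -8*v + 11*s (O(s, v) = 11*s - 8*v = -8*v + 11*s)
(O(4, 1) - 19)*(-110) = ((-8*1 + 11*4) - 19)*(-110) = ((-8 + 44) - 19)*(-110) = (36 - 19)*(-110) = 17*(-110) = -1870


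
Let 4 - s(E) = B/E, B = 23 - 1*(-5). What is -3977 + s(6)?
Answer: -11933/3 ≈ -3977.7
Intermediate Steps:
B = 28 (B = 23 + 5 = 28)
s(E) = 4 - 28/E
-3977 + s(6) = -3977 + (4 - 28/6) = -3977 + (4 - 28*1/6) = -3977 + (4 - 14/3) = -3977 - 2/3 = -11933/3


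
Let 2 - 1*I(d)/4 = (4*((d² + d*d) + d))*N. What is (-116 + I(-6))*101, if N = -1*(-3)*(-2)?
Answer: 629028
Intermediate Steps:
N = -6 (N = 3*(-2) = -6)
I(d) = 8 + 96*d + 192*d² (I(d) = 8 - 4*4*((d² + d*d) + d)*(-6) = 8 - 4*4*((d² + d²) + d)*(-6) = 8 - 4*4*(2*d² + d)*(-6) = 8 - 4*4*(d + 2*d²)*(-6) = 8 - 4*(4*d + 8*d²)*(-6) = 8 - 4*(-48*d² - 24*d) = 8 + (96*d + 192*d²) = 8 + 96*d + 192*d²)
(-116 + I(-6))*101 = (-116 + (8 + 96*(-6) + 192*(-6)²))*101 = (-116 + (8 - 576 + 192*36))*101 = (-116 + (8 - 576 + 6912))*101 = (-116 + 6344)*101 = 6228*101 = 629028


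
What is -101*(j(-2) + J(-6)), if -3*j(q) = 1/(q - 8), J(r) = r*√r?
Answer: -101/30 + 606*I*√6 ≈ -3.3667 + 1484.4*I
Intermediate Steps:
J(r) = r^(3/2)
j(q) = -1/(3*(-8 + q)) (j(q) = -1/(3*(q - 8)) = -1/(3*(-8 + q)))
-101*(j(-2) + J(-6)) = -101*(-1/(-24 + 3*(-2)) + (-6)^(3/2)) = -101*(-1/(-24 - 6) - 6*I*√6) = -101*(-1/(-30) - 6*I*√6) = -101*(-1*(-1/30) - 6*I*√6) = -101*(1/30 - 6*I*√6) = -101/30 + 606*I*√6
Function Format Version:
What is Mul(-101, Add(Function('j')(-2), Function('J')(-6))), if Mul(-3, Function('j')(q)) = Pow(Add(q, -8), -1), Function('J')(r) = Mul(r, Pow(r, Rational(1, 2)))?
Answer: Add(Rational(-101, 30), Mul(606, I, Pow(6, Rational(1, 2)))) ≈ Add(-3.3667, Mul(1484.4, I))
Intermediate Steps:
Function('J')(r) = Pow(r, Rational(3, 2))
Function('j')(q) = Mul(Rational(-1, 3), Pow(Add(-8, q), -1)) (Function('j')(q) = Mul(Rational(-1, 3), Pow(Add(q, -8), -1)) = Mul(Rational(-1, 3), Pow(Add(-8, q), -1)))
Mul(-101, Add(Function('j')(-2), Function('J')(-6))) = Mul(-101, Add(Mul(-1, Pow(Add(-24, Mul(3, -2)), -1)), Pow(-6, Rational(3, 2)))) = Mul(-101, Add(Mul(-1, Pow(Add(-24, -6), -1)), Mul(-6, I, Pow(6, Rational(1, 2))))) = Mul(-101, Add(Mul(-1, Pow(-30, -1)), Mul(-6, I, Pow(6, Rational(1, 2))))) = Mul(-101, Add(Mul(-1, Rational(-1, 30)), Mul(-6, I, Pow(6, Rational(1, 2))))) = Mul(-101, Add(Rational(1, 30), Mul(-6, I, Pow(6, Rational(1, 2))))) = Add(Rational(-101, 30), Mul(606, I, Pow(6, Rational(1, 2))))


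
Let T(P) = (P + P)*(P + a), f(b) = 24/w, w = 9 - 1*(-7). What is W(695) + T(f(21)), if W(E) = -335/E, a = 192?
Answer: 161245/278 ≈ 580.02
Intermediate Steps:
w = 16 (w = 9 + 7 = 16)
f(b) = 3/2 (f(b) = 24/16 = 24*(1/16) = 3/2)
T(P) = 2*P*(192 + P) (T(P) = (P + P)*(P + 192) = (2*P)*(192 + P) = 2*P*(192 + P))
W(695) + T(f(21)) = -335/695 + 2*(3/2)*(192 + 3/2) = -335*1/695 + 2*(3/2)*(387/2) = -67/139 + 1161/2 = 161245/278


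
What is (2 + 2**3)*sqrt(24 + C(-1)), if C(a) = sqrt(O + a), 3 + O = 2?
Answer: 10*sqrt(24 + I*sqrt(2)) ≈ 49.011 + 1.4428*I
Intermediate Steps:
O = -1 (O = -3 + 2 = -1)
C(a) = sqrt(-1 + a)
(2 + 2**3)*sqrt(24 + C(-1)) = (2 + 2**3)*sqrt(24 + sqrt(-1 - 1)) = (2 + 8)*sqrt(24 + sqrt(-2)) = 10*sqrt(24 + I*sqrt(2))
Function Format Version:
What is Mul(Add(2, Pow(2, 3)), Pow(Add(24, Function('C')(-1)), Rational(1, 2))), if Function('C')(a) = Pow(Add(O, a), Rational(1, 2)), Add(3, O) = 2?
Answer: Mul(10, Pow(Add(24, Mul(I, Pow(2, Rational(1, 2)))), Rational(1, 2))) ≈ Add(49.011, Mul(1.4428, I))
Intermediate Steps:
O = -1 (O = Add(-3, 2) = -1)
Function('C')(a) = Pow(Add(-1, a), Rational(1, 2))
Mul(Add(2, Pow(2, 3)), Pow(Add(24, Function('C')(-1)), Rational(1, 2))) = Mul(Add(2, Pow(2, 3)), Pow(Add(24, Pow(Add(-1, -1), Rational(1, 2))), Rational(1, 2))) = Mul(Add(2, 8), Pow(Add(24, Pow(-2, Rational(1, 2))), Rational(1, 2))) = Mul(10, Pow(Add(24, Mul(I, Pow(2, Rational(1, 2)))), Rational(1, 2)))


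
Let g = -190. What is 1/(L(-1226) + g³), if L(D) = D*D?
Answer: -1/5355924 ≈ -1.8671e-7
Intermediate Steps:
L(D) = D²
1/(L(-1226) + g³) = 1/((-1226)² + (-190)³) = 1/(1503076 - 6859000) = 1/(-5355924) = -1/5355924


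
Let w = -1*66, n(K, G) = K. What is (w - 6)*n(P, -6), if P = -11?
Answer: 792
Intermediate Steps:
w = -66
(w - 6)*n(P, -6) = (-66 - 6)*(-11) = -72*(-11) = 792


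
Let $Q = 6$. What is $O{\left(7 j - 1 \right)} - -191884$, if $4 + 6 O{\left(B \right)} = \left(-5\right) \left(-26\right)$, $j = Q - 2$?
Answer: $191905$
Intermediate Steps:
$j = 4$ ($j = 6 - 2 = 4$)
$O{\left(B \right)} = 21$ ($O{\left(B \right)} = - \frac{2}{3} + \frac{\left(-5\right) \left(-26\right)}{6} = - \frac{2}{3} + \frac{1}{6} \cdot 130 = - \frac{2}{3} + \frac{65}{3} = 21$)
$O{\left(7 j - 1 \right)} - -191884 = 21 - -191884 = 21 + 191884 = 191905$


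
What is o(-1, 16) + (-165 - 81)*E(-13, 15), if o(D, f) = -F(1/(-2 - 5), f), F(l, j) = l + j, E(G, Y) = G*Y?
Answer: 335679/7 ≈ 47954.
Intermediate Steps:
F(l, j) = j + l
o(D, f) = ⅐ - f (o(D, f) = -(f + 1/(-2 - 5)) = -(f + 1/(-7)) = -(f - ⅐) = -(-⅐ + f) = ⅐ - f)
o(-1, 16) + (-165 - 81)*E(-13, 15) = (⅐ - 1*16) + (-165 - 81)*(-13*15) = (⅐ - 16) - 246*(-195) = -111/7 + 47970 = 335679/7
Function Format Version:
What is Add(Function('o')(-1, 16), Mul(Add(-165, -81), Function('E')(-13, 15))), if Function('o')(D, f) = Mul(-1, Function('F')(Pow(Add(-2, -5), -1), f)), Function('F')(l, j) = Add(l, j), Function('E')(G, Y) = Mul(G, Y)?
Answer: Rational(335679, 7) ≈ 47954.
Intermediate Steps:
Function('F')(l, j) = Add(j, l)
Function('o')(D, f) = Add(Rational(1, 7), Mul(-1, f)) (Function('o')(D, f) = Mul(-1, Add(f, Pow(Add(-2, -5), -1))) = Mul(-1, Add(f, Pow(-7, -1))) = Mul(-1, Add(f, Rational(-1, 7))) = Mul(-1, Add(Rational(-1, 7), f)) = Add(Rational(1, 7), Mul(-1, f)))
Add(Function('o')(-1, 16), Mul(Add(-165, -81), Function('E')(-13, 15))) = Add(Add(Rational(1, 7), Mul(-1, 16)), Mul(Add(-165, -81), Mul(-13, 15))) = Add(Add(Rational(1, 7), -16), Mul(-246, -195)) = Add(Rational(-111, 7), 47970) = Rational(335679, 7)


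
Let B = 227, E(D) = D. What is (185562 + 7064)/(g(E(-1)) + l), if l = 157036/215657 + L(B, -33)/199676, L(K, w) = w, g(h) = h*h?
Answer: 8294769725328632/74410730787 ≈ 1.1147e+5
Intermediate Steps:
g(h) = h**2
l = 31349203655/43061527132 (l = 157036/215657 - 33/199676 = 31349203655/43061527132 ≈ 0.72801)
(185562 + 7064)/(g(E(-1)) + l) = (185562 + 7064)/((-1)**2 + 31349203655/43061527132) = 192626/(1 + 31349203655/43061527132) = 192626/(74410730787/43061527132) = 192626*(43061527132/74410730787) = 8294769725328632/74410730787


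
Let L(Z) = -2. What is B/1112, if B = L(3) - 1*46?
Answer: -6/139 ≈ -0.043165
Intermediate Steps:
B = -48 (B = -2 - 1*46 = -2 - 46 = -48)
B/1112 = -48/1112 = -48*1/1112 = -6/139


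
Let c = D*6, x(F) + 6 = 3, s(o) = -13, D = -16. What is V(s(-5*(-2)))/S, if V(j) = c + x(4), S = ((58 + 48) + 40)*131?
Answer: -99/19126 ≈ -0.0051762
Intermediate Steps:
x(F) = -3 (x(F) = -6 + 3 = -3)
c = -96 (c = -16*6 = -96)
S = 19126 (S = (106 + 40)*131 = 146*131 = 19126)
V(j) = -99 (V(j) = -96 - 3 = -99)
V(s(-5*(-2)))/S = -99/19126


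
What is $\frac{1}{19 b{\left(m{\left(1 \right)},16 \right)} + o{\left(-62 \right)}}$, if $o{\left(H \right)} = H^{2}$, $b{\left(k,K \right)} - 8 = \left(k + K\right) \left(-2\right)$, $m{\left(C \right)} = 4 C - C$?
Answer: $\frac{1}{3274} \approx 0.00030544$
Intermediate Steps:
$m{\left(C \right)} = 3 C$
$b{\left(k,K \right)} = 8 - 2 K - 2 k$ ($b{\left(k,K \right)} = 8 + \left(k + K\right) \left(-2\right) = 8 + \left(K + k\right) \left(-2\right) = 8 - \left(2 K + 2 k\right) = 8 - 2 K - 2 k$)
$\frac{1}{19 b{\left(m{\left(1 \right)},16 \right)} + o{\left(-62 \right)}} = \frac{1}{19 \left(8 - 32 - 2 \cdot 3 \cdot 1\right) + \left(-62\right)^{2}} = \frac{1}{19 \left(8 - 32 - 6\right) + 3844} = \frac{1}{19 \left(-30\right) + 3844} = \frac{1}{-570 + 3844} = \frac{1}{3274}$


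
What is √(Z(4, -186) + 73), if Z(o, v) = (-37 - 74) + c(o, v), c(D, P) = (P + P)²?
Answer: √138346 ≈ 371.95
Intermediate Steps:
c(D, P) = 4*P² (c(D, P) = (2*P)² = 4*P²)
Z(o, v) = -111 + 4*v² (Z(o, v) = (-37 - 74) + 4*v² = -111 + 4*v²)
√(Z(4, -186) + 73) = √((-111 + 4*(-186)²) + 73) = √((-111 + 4*34596) + 73) = √((-111 + 138384) + 73) = √(138273 + 73) = √138346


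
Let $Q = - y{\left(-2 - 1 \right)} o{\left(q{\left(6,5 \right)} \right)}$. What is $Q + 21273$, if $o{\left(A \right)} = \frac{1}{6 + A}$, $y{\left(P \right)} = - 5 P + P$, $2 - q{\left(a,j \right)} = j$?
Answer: $21269$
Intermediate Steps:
$q{\left(a,j \right)} = 2 - j$
$y{\left(P \right)} = - 4 P$
$Q = -4$ ($Q = \frac{\left(-1\right) \left(- 4 \left(-2 - 1\right)\right)}{6 + \left(2 - 5\right)} = \frac{\left(-1\right) \left(\left(-4\right) \left(-3\right)\right)}{6 - 3} = \frac{\left(-1\right) 12}{3} = \left(-12\right) \frac{1}{3} = -4$)
$Q + 21273 = -4 + 21273 = 21269$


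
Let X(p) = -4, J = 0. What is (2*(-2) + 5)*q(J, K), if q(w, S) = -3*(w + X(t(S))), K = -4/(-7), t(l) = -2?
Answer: 12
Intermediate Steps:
K = 4/7 (K = -4*(-⅐) = 4/7 ≈ 0.57143)
q(w, S) = 12 - 3*w (q(w, S) = -3*(w - 4) = -3*(-4 + w) = 12 - 3*w)
(2*(-2) + 5)*q(J, K) = (2*(-2) + 5)*(12 - 3*0) = (-4 + 5)*(12 + 0) = 1*12 = 12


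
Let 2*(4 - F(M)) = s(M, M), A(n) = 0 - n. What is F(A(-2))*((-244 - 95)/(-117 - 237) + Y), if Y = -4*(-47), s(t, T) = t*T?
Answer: 22297/59 ≈ 377.92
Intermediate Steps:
A(n) = -n
s(t, T) = T*t
F(M) = 4 - M**2/2 (F(M) = 4 - M*M/2 = 4 - M**2/2)
Y = 188
F(A(-2))*((-244 - 95)/(-117 - 237) + Y) = (4 - (-1*(-2))**2/2)*((-244 - 95)/(-117 - 237) + 188) = (4 - 1/2*2**2)*(-339/(-354) + 188) = (4 - 1/2*4)*(-339*(-1/354) + 188) = (4 - 2)*(113/118 + 188) = 2*(22297/118) = 22297/59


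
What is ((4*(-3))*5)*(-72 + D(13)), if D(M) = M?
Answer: 3540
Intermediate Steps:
((4*(-3))*5)*(-72 + D(13)) = ((4*(-3))*5)*(-72 + 13) = -12*5*(-59) = -60*(-59) = 3540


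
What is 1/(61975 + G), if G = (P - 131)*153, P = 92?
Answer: 1/56008 ≈ 1.7855e-5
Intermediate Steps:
G = -5967 (G = (92 - 131)*153 = -39*153 = -5967)
1/(61975 + G) = 1/(61975 - 5967) = 1/56008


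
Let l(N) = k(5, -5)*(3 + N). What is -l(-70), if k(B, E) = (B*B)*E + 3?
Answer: -8174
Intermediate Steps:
k(B, E) = 3 + E*B² (k(B, E) = B²*E + 3 = E*B² + 3 = 3 + E*B²)
l(N) = -366 - 122*N (l(N) = (3 - 5*5²)*(3 + N) = (3 - 5*25)*(3 + N) = (3 - 125)*(3 + N) = -122*(3 + N) = -366 - 122*N)
-l(-70) = -(-366 - 122*(-70)) = -(-366 + 8540) = -1*8174 = -8174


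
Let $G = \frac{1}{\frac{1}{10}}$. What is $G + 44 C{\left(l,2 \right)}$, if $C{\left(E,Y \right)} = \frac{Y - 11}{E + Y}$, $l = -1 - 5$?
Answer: $109$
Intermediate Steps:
$l = -6$ ($l = -1 - 5 = -6$)
$C{\left(E,Y \right)} = \frac{-11 + Y}{E + Y}$
$G = 10$ ($G = \frac{1}{\frac{1}{10}} = 10$)
$G + 44 C{\left(l,2 \right)} = 10 + 44 \frac{-11 + 2}{-6 + 2} = 10 + 44 \frac{1}{-4} \left(-9\right) = 10 + 44 \left(\left(- \frac{1}{4}\right) \left(-9\right)\right) = 10 + 44 \cdot \frac{9}{4} = 10 + 99 = 109$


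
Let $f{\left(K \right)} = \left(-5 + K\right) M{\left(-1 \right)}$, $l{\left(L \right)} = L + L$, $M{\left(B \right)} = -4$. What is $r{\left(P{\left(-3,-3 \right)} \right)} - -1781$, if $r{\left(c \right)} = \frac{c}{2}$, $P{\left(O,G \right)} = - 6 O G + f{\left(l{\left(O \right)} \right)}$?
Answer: $1776$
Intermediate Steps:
$l{\left(L \right)} = 2 L$
$f{\left(K \right)} = 20 - 4 K$ ($f{\left(K \right)} = \left(-5 + K\right) \left(-4\right) = 20 - 4 K$)
$P{\left(O,G \right)} = 20 - 8 O - 6 G O$ ($P{\left(O,G \right)} = - 6 O G - \left(-20 + 4 \cdot 2 O\right) = - 6 G O - \left(-20 + 8 O\right) = 20 - 8 O - 6 G O$)
$r{\left(c \right)} = \frac{c}{2}$ ($r{\left(c \right)} = c \frac{1}{2} = \frac{c}{2}$)
$r{\left(P{\left(-3,-3 \right)} \right)} - -1781 = \frac{20 - -24 - \left(-18\right) \left(-3\right)}{2} - -1781 = \frac{20 + 24 - 54}{2} + 1781 = \frac{1}{2} \left(-10\right) + 1781 = -5 + 1781 = 1776$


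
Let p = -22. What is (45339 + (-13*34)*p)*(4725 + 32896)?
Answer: 2071525123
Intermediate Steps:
(45339 + (-13*34)*p)*(4725 + 32896) = (45339 - 13*34*(-22))*(4725 + 32896) = (45339 - 442*(-22))*37621 = (45339 + 9724)*37621 = 55063*37621 = 2071525123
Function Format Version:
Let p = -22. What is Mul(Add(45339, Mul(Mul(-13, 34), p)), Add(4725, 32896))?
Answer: 2071525123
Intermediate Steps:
Mul(Add(45339, Mul(Mul(-13, 34), p)), Add(4725, 32896)) = Mul(Add(45339, Mul(Mul(-13, 34), -22)), Add(4725, 32896)) = Mul(Add(45339, Mul(-442, -22)), 37621) = Mul(Add(45339, 9724), 37621) = Mul(55063, 37621) = 2071525123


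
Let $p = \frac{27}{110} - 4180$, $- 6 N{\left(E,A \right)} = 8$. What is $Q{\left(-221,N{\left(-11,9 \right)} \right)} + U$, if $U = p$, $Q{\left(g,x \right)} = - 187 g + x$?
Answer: $\frac{12258151}{330} \approx 37146.0$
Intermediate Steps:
$N{\left(E,A \right)} = - \frac{4}{3}$ ($N{\left(E,A \right)} = \left(- \frac{1}{6}\right) 8 = - \frac{4}{3}$)
$Q{\left(g,x \right)} = x - 187 g$
$p = - \frac{459773}{110}$ ($p = 27 \cdot \frac{1}{110} - 4180 = \frac{27}{110} - 4180 = - \frac{459773}{110} \approx -4179.8$)
$U = - \frac{459773}{110} \approx -4179.8$
$Q{\left(-221,N{\left(-11,9 \right)} \right)} + U = \left(- \frac{4}{3} - -41327\right) - \frac{459773}{110} = \left(- \frac{4}{3} + 41327\right) - \frac{459773}{110} = \frac{123977}{3} - \frac{459773}{110} = \frac{12258151}{330}$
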